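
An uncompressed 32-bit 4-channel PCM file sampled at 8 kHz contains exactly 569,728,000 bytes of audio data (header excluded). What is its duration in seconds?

4,451 seconds

Byte rate = 8,000 × 4 × 4 = 128,000 bytes/s.
Duration = 569,728,000 / 128,000 = 4,451 s.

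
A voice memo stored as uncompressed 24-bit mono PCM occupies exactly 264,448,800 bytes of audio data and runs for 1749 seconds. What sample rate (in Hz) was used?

Bytes = sample_rate × seconds × bytes_per_sample × channels.
sample_rate = 264,448,800 / (1,749 × 3 × 1) = 264,448,800 / 5,247 = 50,400 Hz.

50,400 Hz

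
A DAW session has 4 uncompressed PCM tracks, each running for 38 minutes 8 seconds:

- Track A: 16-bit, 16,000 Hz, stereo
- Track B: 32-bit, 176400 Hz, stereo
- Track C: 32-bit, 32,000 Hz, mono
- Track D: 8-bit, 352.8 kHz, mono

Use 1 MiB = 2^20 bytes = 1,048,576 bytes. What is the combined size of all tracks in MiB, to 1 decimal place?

4268.0 MiB

38 minutes 8 seconds = 2,288 s.
Track A: 16,000 × 2,288 × 2 × 2 = 146,432,000 bytes.
Track B: 176,400 × 2,288 × 4 × 2 = 3,228,825,600 bytes.
Track C: 32,000 × 2,288 × 4 × 1 = 292,864,000 bytes.
Track D: 352,800 × 2,288 × 1 × 1 = 807,206,400 bytes.
Total = 4,475,328,000 bytes = 4268.0 MiB.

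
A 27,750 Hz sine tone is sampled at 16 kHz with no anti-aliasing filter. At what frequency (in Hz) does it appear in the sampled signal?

Nyquist = 16,000/2 = 8,000 Hz; 27,750 Hz exceeds it.
Alias = |27,750 − 2×16,000| = |27,750 − 32,000| = 4,250 Hz.

4,250 Hz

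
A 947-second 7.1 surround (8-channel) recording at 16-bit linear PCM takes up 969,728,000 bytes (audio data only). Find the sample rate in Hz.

Bytes = sample_rate × seconds × bytes_per_sample × channels.
sample_rate = 969,728,000 / (947 × 2 × 8) = 969,728,000 / 15,152 = 64,000 Hz.

64,000 Hz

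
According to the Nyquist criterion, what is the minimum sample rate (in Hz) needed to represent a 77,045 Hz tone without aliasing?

Minimum sample rate = 2 × 77,045 Hz = 154,090 Hz.

154,090 Hz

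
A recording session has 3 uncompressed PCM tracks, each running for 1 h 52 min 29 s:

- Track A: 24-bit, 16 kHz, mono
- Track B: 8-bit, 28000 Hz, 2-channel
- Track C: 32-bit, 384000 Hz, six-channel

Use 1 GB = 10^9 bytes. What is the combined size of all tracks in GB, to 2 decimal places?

1 h 52 min 29 s = 6,749 s.
Track A: 16,000 × 6,749 × 3 × 1 = 323,952,000 bytes.
Track B: 28,000 × 6,749 × 1 × 2 = 377,944,000 bytes.
Track C: 384,000 × 6,749 × 4 × 6 = 62,198,784,000 bytes.
Total = 62,900,680,000 bytes = 62.90 GB.

62.90 GB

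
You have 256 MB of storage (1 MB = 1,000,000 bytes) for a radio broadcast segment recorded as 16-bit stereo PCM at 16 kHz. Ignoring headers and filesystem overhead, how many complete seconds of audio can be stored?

4,000 seconds

Uncompressed byte rate = 16,000 × 2 × 2 = 64,000 bytes/s.
Capacity = 256 × 1,000,000 = 256,000,000 bytes.
256,000,000 / 64,000 ≈ 4000 s → 4,000 seconds.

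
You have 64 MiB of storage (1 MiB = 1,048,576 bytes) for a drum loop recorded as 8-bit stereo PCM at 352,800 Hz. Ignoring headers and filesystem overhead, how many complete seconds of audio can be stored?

Uncompressed byte rate = 352,800 × 1 × 2 = 705,600 bytes/s.
Capacity = 64 × 1,048,576 = 67,108,864 bytes.
67,108,864 / 705,600 ≈ 95.11 s → 95 seconds.

95 seconds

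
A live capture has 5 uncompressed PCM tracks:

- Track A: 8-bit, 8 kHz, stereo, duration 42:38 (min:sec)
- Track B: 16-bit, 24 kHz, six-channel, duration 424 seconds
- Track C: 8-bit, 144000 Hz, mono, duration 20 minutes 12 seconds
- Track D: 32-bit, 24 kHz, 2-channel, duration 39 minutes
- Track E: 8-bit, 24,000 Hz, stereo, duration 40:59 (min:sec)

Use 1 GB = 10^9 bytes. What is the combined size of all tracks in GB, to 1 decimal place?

Track A: 42:38 (min:sec) = 2,558 s; 8,000 × 2,558 × 1 × 2 = 40,928,000 bytes.
Track B: 24,000 × 424 × 2 × 6 = 122,112,000 bytes.
Track C: 20 minutes 12 seconds = 1,212 s; 144,000 × 1,212 × 1 × 1 = 174,528,000 bytes.
Track D: 39 minutes = 2,340 s; 24,000 × 2,340 × 4 × 2 = 449,280,000 bytes.
Track E: 40:59 (min:sec) = 2,459 s; 24,000 × 2,459 × 1 × 2 = 118,032,000 bytes.
Total = 904,880,000 bytes = 0.9 GB.

0.9 GB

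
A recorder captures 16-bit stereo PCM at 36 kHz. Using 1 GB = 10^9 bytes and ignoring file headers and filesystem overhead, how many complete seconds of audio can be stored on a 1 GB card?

6,944 seconds

Uncompressed byte rate = 36,000 × 2 × 2 = 144,000 bytes/s.
Capacity = 1 × 1,000,000,000 = 1,000,000,000 bytes.
1,000,000,000 / 144,000 ≈ 6944.44 s → 6,944 seconds.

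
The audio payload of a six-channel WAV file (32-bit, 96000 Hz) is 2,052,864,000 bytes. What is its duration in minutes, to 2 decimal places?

14.85 minutes

Byte rate = 96,000 × 4 × 6 = 2,304,000 bytes/s.
Duration = 2,052,864,000 / 2,304,000 = 891 s.
891 s / 60 = 14.85 minutes.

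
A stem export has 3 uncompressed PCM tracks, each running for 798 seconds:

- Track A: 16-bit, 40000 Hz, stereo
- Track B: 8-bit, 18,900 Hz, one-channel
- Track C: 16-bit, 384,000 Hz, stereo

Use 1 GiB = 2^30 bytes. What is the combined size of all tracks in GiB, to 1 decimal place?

1.3 GiB

Track A: 40,000 × 798 × 2 × 2 = 127,680,000 bytes.
Track B: 18,900 × 798 × 1 × 1 = 15,082,200 bytes.
Track C: 384,000 × 798 × 2 × 2 = 1,225,728,000 bytes.
Total = 1,368,490,200 bytes = 1.3 GiB.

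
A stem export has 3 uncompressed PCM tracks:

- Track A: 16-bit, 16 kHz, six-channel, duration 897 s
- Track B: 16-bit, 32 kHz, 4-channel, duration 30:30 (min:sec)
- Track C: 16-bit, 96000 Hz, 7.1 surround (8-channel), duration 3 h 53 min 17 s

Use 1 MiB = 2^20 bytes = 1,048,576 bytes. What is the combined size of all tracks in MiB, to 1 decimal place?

21114.4 MiB

Track A: 16,000 × 897 × 2 × 6 = 172,224,000 bytes.
Track B: 30:30 (min:sec) = 1,830 s; 32,000 × 1,830 × 2 × 4 = 468,480,000 bytes.
Track C: 3 h 53 min 17 s = 13,997 s; 96,000 × 13,997 × 2 × 8 = 21,499,392,000 bytes.
Total = 22,140,096,000 bytes = 21114.4 MiB.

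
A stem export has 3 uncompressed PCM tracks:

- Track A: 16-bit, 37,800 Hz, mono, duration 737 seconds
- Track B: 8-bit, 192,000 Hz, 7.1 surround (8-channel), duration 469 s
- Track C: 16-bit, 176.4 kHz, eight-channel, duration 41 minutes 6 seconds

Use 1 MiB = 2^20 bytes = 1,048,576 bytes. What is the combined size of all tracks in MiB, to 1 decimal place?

7377.8 MiB

Track A: 37,800 × 737 × 2 × 1 = 55,717,200 bytes.
Track B: 192,000 × 469 × 1 × 8 = 720,384,000 bytes.
Track C: 41 minutes 6 seconds = 2,466 s; 176,400 × 2,466 × 2 × 8 = 6,960,038,400 bytes.
Total = 7,736,139,600 bytes = 7377.8 MiB.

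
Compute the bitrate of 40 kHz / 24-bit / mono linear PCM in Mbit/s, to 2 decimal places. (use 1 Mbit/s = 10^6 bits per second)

Bit rate = 40,000 × 24 × 1 = 960,000 bits/s.
= 0.96 Mbit/s.

0.96 Mbit/s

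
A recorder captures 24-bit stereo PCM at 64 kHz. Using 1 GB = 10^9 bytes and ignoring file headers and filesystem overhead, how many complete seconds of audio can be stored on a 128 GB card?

333,333 seconds

Uncompressed byte rate = 64,000 × 3 × 2 = 384,000 bytes/s.
Capacity = 128 × 1,000,000,000 = 128,000,000,000 bytes.
128,000,000,000 / 384,000 ≈ 333333.33 s → 333,333 seconds.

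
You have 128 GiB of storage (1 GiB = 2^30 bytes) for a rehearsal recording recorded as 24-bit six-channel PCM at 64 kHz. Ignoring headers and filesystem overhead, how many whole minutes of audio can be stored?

Uncompressed byte rate = 64,000 × 3 × 6 = 1,152,000 bytes/s.
Capacity = 128 × 1,073,741,824 = 137,438,953,472 bytes.
137,438,953,472 / 1,152,000 ≈ 119304.65 s → 1,988 minutes.

1,988 minutes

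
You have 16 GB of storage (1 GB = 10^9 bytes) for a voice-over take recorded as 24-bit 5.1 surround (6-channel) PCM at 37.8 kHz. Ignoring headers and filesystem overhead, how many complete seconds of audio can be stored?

23,515 seconds

Uncompressed byte rate = 37,800 × 3 × 6 = 680,400 bytes/s.
Capacity = 16 × 1,000,000,000 = 16,000,000,000 bytes.
16,000,000,000 / 680,400 ≈ 23515.58 s → 23,515 seconds.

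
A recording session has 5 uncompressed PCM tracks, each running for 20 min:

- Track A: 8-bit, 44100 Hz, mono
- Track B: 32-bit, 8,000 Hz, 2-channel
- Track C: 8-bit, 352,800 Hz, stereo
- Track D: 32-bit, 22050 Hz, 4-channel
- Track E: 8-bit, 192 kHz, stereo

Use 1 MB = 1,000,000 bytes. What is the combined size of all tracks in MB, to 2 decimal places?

20 min = 1,200 s.
Track A: 44,100 × 1,200 × 1 × 1 = 52,920,000 bytes.
Track B: 8,000 × 1,200 × 4 × 2 = 76,800,000 bytes.
Track C: 352,800 × 1,200 × 1 × 2 = 846,720,000 bytes.
Track D: 22,050 × 1,200 × 4 × 4 = 423,360,000 bytes.
Track E: 192,000 × 1,200 × 1 × 2 = 460,800,000 bytes.
Total = 1,860,600,000 bytes = 1860.60 MB.

1860.60 MB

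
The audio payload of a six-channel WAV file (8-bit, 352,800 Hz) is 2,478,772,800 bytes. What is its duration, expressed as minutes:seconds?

Byte rate = 352,800 × 1 × 6 = 2,116,800 bytes/s.
Duration = 2,478,772,800 / 2,116,800 = 1,171 s.
1,171 s = 19:31.

19:31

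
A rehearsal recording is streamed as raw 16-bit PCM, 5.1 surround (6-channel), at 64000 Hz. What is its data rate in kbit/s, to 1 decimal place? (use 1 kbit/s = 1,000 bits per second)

6144.0 kbit/s

Bit rate = 64,000 × 16 × 6 = 6,144,000 bits/s.
= 6144.0 kbit/s.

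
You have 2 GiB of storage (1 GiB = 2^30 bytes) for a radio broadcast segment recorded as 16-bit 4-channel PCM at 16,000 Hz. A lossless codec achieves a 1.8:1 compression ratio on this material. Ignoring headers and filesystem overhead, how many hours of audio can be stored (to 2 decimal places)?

Uncompressed byte rate = 16,000 × 2 × 4 = 128,000 bytes/s.
After 1.8:1 compression, effective rate ≈ 71111.11 bytes/s.
Capacity = 2 × 1,073,741,824 = 2,147,483,648 bytes.
2,147,483,648 / effective rate ≈ 30198.99 s → 8.39 hours.

8.39 hours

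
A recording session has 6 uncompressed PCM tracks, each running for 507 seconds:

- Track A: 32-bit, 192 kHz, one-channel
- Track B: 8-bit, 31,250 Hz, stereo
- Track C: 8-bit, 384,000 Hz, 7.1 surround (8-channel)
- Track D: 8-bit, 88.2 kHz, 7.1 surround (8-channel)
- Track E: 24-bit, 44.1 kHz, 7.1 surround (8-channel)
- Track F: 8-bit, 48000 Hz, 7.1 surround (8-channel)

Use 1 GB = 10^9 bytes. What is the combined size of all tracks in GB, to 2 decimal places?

3.07 GB

Track A: 192,000 × 507 × 4 × 1 = 389,376,000 bytes.
Track B: 31,250 × 507 × 1 × 2 = 31,687,500 bytes.
Track C: 384,000 × 507 × 1 × 8 = 1,557,504,000 bytes.
Track D: 88,200 × 507 × 1 × 8 = 357,739,200 bytes.
Track E: 44,100 × 507 × 3 × 8 = 536,608,800 bytes.
Track F: 48,000 × 507 × 1 × 8 = 194,688,000 bytes.
Total = 3,067,603,500 bytes = 3.07 GB.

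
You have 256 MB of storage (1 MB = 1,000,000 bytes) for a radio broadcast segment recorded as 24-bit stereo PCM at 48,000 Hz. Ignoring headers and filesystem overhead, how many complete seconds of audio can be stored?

Uncompressed byte rate = 48,000 × 3 × 2 = 288,000 bytes/s.
Capacity = 256 × 1,000,000 = 256,000,000 bytes.
256,000,000 / 288,000 ≈ 888.89 s → 888 seconds.

888 seconds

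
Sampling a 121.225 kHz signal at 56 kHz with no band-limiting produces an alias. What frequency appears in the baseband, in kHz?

9.225 kHz

Nyquist = 56,000/2 = 28,000 Hz; 121,225 Hz exceeds it.
Alias = |121,225 − 2×56,000| = |121,225 − 112,000| = 9,225 Hz = 9.225 kHz.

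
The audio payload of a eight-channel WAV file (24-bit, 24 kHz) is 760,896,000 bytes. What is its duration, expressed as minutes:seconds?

22:01

Byte rate = 24,000 × 3 × 8 = 576,000 bytes/s.
Duration = 760,896,000 / 576,000 = 1,321 s.
1,321 s = 22:01.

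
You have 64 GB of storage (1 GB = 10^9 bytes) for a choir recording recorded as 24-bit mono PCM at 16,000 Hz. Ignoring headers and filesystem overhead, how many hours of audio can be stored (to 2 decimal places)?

370.37 hours

Uncompressed byte rate = 16,000 × 3 × 1 = 48,000 bytes/s.
Capacity = 64 × 1,000,000,000 = 64,000,000,000 bytes.
64,000,000,000 / 48,000 ≈ 1333333.33 s → 370.37 hours.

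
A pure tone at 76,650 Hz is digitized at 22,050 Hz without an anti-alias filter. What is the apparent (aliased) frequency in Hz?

10,500 Hz

Nyquist = 22,050/2 = 11,025 Hz; 76,650 Hz exceeds it.
Alias = |76,650 − 3×22,050| = |76,650 − 66,150| = 10,500 Hz.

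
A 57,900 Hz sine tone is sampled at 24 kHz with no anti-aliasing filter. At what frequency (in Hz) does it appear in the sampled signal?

Nyquist = 24,000/2 = 12,000 Hz; 57,900 Hz exceeds it.
Alias = |57,900 − 2×24,000| = |57,900 − 48,000| = 9,900 Hz.

9,900 Hz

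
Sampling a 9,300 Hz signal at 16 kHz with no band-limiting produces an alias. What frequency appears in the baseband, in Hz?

Nyquist = 16,000/2 = 8,000 Hz; 9,300 Hz exceeds it.
Alias = |9,300 − 1×16,000| = |9,300 − 16,000| = 6,700 Hz.

6,700 Hz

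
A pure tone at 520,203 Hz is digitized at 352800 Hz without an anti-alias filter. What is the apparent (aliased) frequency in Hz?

167,403 Hz

Nyquist = 352,800/2 = 176,400 Hz; 520,203 Hz exceeds it.
Alias = |520,203 − 1×352,800| = |520,203 − 352,800| = 167,403 Hz.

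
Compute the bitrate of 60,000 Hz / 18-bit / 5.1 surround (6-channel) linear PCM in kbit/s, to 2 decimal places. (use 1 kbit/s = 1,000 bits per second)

6480.00 kbit/s

Bit rate = 60,000 × 18 × 6 = 6,480,000 bits/s.
= 6480.00 kbit/s.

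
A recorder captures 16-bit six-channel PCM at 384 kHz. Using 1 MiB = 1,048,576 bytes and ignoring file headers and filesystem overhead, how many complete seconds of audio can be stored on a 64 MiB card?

Uncompressed byte rate = 384,000 × 2 × 6 = 4,608,000 bytes/s.
Capacity = 64 × 1,048,576 = 67,108,864 bytes.
67,108,864 / 4,608,000 ≈ 14.56 s → 14 seconds.

14 seconds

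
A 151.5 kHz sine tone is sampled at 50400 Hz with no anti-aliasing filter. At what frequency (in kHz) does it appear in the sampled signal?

Nyquist = 50,400/2 = 25,200 Hz; 151,500 Hz exceeds it.
Alias = |151,500 − 3×50,400| = |151,500 − 151,200| = 300 Hz = 0.3 kHz.

0.3 kHz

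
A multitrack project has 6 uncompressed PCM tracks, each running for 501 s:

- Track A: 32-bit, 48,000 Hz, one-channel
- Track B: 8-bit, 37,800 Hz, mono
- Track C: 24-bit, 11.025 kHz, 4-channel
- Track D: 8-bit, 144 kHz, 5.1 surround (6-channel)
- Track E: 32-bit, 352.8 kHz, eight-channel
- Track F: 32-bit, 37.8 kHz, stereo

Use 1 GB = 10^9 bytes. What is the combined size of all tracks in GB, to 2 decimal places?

6.42 GB

Track A: 48,000 × 501 × 4 × 1 = 96,192,000 bytes.
Track B: 37,800 × 501 × 1 × 1 = 18,937,800 bytes.
Track C: 11,025 × 501 × 3 × 4 = 66,282,300 bytes.
Track D: 144,000 × 501 × 1 × 6 = 432,864,000 bytes.
Track E: 352,800 × 501 × 4 × 8 = 5,656,089,600 bytes.
Track F: 37,800 × 501 × 4 × 2 = 151,502,400 bytes.
Total = 6,421,868,100 bytes = 6.42 GB.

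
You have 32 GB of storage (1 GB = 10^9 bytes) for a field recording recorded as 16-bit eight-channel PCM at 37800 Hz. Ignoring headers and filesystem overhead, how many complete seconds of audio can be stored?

52,910 seconds

Uncompressed byte rate = 37,800 × 2 × 8 = 604,800 bytes/s.
Capacity = 32 × 1,000,000,000 = 32,000,000,000 bytes.
32,000,000,000 / 604,800 ≈ 52910.05 s → 52,910 seconds.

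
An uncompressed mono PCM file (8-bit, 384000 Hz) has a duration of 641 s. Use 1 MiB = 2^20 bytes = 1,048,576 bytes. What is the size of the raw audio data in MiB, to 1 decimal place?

234.7 MiB

Bytes = 384,000 samples/s × 641 s × 1 bytes/sample × 1 ch = 246,144,000 bytes.
246,144,000 / 1,048,576 = 234.7 MiB.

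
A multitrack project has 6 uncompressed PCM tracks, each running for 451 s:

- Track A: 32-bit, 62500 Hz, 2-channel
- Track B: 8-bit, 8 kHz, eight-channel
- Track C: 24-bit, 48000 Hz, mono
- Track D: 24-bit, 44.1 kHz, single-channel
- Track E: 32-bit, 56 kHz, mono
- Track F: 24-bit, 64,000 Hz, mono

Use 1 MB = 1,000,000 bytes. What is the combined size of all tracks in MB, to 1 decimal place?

566.6 MB

Track A: 62,500 × 451 × 4 × 2 = 225,500,000 bytes.
Track B: 8,000 × 451 × 1 × 8 = 28,864,000 bytes.
Track C: 48,000 × 451 × 3 × 1 = 64,944,000 bytes.
Track D: 44,100 × 451 × 3 × 1 = 59,667,300 bytes.
Track E: 56,000 × 451 × 4 × 1 = 101,024,000 bytes.
Track F: 64,000 × 451 × 3 × 1 = 86,592,000 bytes.
Total = 566,591,300 bytes = 566.6 MB.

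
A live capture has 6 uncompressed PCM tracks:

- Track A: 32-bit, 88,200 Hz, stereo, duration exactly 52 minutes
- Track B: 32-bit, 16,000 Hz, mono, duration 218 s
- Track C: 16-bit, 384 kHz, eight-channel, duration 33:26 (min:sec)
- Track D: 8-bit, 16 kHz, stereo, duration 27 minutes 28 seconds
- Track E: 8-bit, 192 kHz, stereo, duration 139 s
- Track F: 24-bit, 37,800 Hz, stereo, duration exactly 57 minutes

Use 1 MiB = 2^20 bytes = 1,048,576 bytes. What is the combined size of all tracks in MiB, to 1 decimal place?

Track A: exactly 52 minutes = 3,120 s; 88,200 × 3,120 × 4 × 2 = 2,201,472,000 bytes.
Track B: 16,000 × 218 × 4 × 1 = 13,952,000 bytes.
Track C: 33:26 (min:sec) = 2,006 s; 384,000 × 2,006 × 2 × 8 = 12,324,864,000 bytes.
Track D: 27 minutes 28 seconds = 1,648 s; 16,000 × 1,648 × 1 × 2 = 52,736,000 bytes.
Track E: 192,000 × 139 × 1 × 2 = 53,376,000 bytes.
Track F: exactly 57 minutes = 3,420 s; 37,800 × 3,420 × 3 × 2 = 775,656,000 bytes.
Total = 15,422,056,000 bytes = 14707.6 MiB.

14707.6 MiB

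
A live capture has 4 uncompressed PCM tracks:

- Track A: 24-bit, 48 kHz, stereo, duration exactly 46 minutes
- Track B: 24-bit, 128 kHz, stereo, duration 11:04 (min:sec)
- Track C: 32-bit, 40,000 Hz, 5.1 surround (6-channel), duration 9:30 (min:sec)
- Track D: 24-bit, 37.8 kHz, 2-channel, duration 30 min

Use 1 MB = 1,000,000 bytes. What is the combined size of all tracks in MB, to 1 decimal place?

Track A: exactly 46 minutes = 2,760 s; 48,000 × 2,760 × 3 × 2 = 794,880,000 bytes.
Track B: 11:04 (min:sec) = 664 s; 128,000 × 664 × 3 × 2 = 509,952,000 bytes.
Track C: 9:30 (min:sec) = 570 s; 40,000 × 570 × 4 × 6 = 547,200,000 bytes.
Track D: 30 min = 1,800 s; 37,800 × 1,800 × 3 × 2 = 408,240,000 bytes.
Total = 2,260,272,000 bytes = 2260.3 MB.

2260.3 MB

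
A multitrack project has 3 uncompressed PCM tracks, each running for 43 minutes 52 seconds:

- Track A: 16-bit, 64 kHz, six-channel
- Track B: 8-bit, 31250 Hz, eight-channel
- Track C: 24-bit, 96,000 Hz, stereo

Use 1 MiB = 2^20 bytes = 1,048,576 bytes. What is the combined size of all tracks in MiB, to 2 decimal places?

43 minutes 52 seconds = 2,632 s.
Track A: 64,000 × 2,632 × 2 × 6 = 2,021,376,000 bytes.
Track B: 31,250 × 2,632 × 1 × 8 = 658,000,000 bytes.
Track C: 96,000 × 2,632 × 3 × 2 = 1,516,032,000 bytes.
Total = 4,195,408,000 bytes = 4001.05 MiB.

4001.05 MiB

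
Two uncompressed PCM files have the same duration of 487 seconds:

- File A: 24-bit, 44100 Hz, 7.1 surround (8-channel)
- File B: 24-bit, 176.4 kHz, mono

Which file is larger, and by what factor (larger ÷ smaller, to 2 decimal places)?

File A: 44,100 × 3 × 8 = 1,058,400 bytes/s.
File B: 176,400 × 3 × 1 = 529,200 bytes/s.
File A is larger; ratio = 515,440,800 / 257,720,400 = 2.00.

File A, by a factor of 2.00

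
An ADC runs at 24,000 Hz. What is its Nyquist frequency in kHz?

Nyquist frequency = sample rate / 2 = 24,000 / 2 = 12 kHz.

12 kHz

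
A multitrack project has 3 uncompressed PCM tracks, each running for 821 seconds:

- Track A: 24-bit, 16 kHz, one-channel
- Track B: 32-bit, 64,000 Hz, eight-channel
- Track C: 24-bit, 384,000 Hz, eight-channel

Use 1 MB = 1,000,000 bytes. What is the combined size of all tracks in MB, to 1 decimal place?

9287.2 MB

Track A: 16,000 × 821 × 3 × 1 = 39,408,000 bytes.
Track B: 64,000 × 821 × 4 × 8 = 1,681,408,000 bytes.
Track C: 384,000 × 821 × 3 × 8 = 7,566,336,000 bytes.
Total = 9,287,152,000 bytes = 9287.2 MB.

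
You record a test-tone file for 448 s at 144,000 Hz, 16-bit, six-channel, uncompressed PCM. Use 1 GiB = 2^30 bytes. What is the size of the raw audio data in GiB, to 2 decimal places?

0.72 GiB

Bytes = 144,000 samples/s × 448 s × 2 bytes/sample × 6 ch = 774,144,000 bytes.
774,144,000 / 1,073,741,824 = 0.72 GiB.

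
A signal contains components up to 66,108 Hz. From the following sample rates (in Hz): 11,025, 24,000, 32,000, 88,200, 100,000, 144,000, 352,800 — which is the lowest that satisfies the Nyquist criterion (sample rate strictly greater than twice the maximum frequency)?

144,000 Hz

Need sample rate > 2 × 66,108 = 132,216 Hz.
Lowest listed rate above 132,216 Hz is 144,000 Hz.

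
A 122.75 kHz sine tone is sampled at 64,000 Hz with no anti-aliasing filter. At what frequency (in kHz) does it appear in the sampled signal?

Nyquist = 64,000/2 = 32,000 Hz; 122,750 Hz exceeds it.
Alias = |122,750 − 2×64,000| = |122,750 − 128,000| = 5,250 Hz = 5.25 kHz.

5.25 kHz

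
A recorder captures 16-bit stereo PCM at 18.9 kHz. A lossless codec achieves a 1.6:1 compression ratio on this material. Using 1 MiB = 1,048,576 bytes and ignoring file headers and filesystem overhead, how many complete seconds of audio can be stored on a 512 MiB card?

11,362 seconds

Uncompressed byte rate = 18,900 × 2 × 2 = 75,600 bytes/s.
After 1.6:1 compression, effective rate ≈ 47250 bytes/s.
Capacity = 512 × 1,048,576 = 536,870,912 bytes.
536,870,912 / effective rate ≈ 11362.35 s → 11,362 seconds.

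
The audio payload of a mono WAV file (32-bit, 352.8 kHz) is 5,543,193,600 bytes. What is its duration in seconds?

Byte rate = 352,800 × 4 × 1 = 1,411,200 bytes/s.
Duration = 5,543,193,600 / 1,411,200 = 3,928 s.

3,928 seconds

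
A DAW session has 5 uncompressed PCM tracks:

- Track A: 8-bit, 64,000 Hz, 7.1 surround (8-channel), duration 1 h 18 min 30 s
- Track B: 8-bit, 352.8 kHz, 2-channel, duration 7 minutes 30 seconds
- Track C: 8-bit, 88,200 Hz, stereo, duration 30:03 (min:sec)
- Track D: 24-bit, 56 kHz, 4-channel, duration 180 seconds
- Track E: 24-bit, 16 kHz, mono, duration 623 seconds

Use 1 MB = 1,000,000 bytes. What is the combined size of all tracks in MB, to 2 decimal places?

3197.95 MB

Track A: 1 h 18 min 30 s = 4,710 s; 64,000 × 4,710 × 1 × 8 = 2,411,520,000 bytes.
Track B: 7 minutes 30 seconds = 450 s; 352,800 × 450 × 1 × 2 = 317,520,000 bytes.
Track C: 30:03 (min:sec) = 1,803 s; 88,200 × 1,803 × 1 × 2 = 318,049,200 bytes.
Track D: 56,000 × 180 × 3 × 4 = 120,960,000 bytes.
Track E: 16,000 × 623 × 3 × 1 = 29,904,000 bytes.
Total = 3,197,953,200 bytes = 3197.95 MB.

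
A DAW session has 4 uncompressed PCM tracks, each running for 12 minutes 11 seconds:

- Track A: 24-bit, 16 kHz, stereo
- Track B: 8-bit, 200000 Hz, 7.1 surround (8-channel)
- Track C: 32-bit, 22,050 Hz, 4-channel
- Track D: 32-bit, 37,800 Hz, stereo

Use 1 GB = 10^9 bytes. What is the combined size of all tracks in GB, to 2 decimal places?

12 minutes 11 seconds = 731 s.
Track A: 16,000 × 731 × 3 × 2 = 70,176,000 bytes.
Track B: 200,000 × 731 × 1 × 8 = 1,169,600,000 bytes.
Track C: 22,050 × 731 × 4 × 4 = 257,896,800 bytes.
Track D: 37,800 × 731 × 4 × 2 = 221,054,400 bytes.
Total = 1,718,727,200 bytes = 1.72 GB.

1.72 GB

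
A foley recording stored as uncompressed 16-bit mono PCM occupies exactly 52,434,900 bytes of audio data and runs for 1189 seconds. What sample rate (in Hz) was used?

Bytes = sample_rate × seconds × bytes_per_sample × channels.
sample_rate = 52,434,900 / (1,189 × 2 × 1) = 52,434,900 / 2,378 = 22,050 Hz.

22,050 Hz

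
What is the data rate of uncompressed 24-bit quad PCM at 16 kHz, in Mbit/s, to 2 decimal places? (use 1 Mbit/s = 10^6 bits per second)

1.54 Mbit/s

Bit rate = 16,000 × 24 × 4 = 1,536,000 bits/s.
= 1.54 Mbit/s.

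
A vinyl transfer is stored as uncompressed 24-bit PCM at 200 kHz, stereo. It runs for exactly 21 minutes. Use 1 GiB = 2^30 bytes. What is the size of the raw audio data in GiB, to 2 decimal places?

Duration = exactly 21 minutes = 1,260 s.
Bytes = 200,000 samples/s × 1,260 s × 3 bytes/sample × 2 ch = 1,512,000,000 bytes.
1,512,000,000 / 1,073,741,824 = 1.41 GiB.

1.41 GiB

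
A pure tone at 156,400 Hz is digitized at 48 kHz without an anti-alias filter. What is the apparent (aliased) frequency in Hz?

12,400 Hz

Nyquist = 48,000/2 = 24,000 Hz; 156,400 Hz exceeds it.
Alias = |156,400 − 3×48,000| = |156,400 − 144,000| = 12,400 Hz.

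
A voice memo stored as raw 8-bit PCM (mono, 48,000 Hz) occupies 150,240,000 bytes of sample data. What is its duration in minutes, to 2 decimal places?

52.17 minutes

Byte rate = 48,000 × 1 × 1 = 48,000 bytes/s.
Duration = 150,240,000 / 48,000 = 3,130 s.
3,130 s / 60 = 52.17 minutes.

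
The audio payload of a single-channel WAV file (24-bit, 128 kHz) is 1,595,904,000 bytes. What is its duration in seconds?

4,156 seconds

Byte rate = 128,000 × 3 × 1 = 384,000 bytes/s.
Duration = 1,595,904,000 / 384,000 = 4,156 s.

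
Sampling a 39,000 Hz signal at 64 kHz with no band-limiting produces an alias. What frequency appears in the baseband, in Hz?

25,000 Hz

Nyquist = 64,000/2 = 32,000 Hz; 39,000 Hz exceeds it.
Alias = |39,000 − 1×64,000| = |39,000 − 64,000| = 25,000 Hz.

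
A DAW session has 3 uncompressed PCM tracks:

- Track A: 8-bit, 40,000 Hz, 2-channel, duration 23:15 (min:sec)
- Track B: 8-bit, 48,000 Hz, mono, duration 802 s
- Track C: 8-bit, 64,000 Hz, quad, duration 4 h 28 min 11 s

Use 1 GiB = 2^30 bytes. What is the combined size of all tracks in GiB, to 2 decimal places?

Track A: 23:15 (min:sec) = 1,395 s; 40,000 × 1,395 × 1 × 2 = 111,600,000 bytes.
Track B: 48,000 × 802 × 1 × 1 = 38,496,000 bytes.
Track C: 4 h 28 min 11 s = 16,091 s; 64,000 × 16,091 × 1 × 4 = 4,119,296,000 bytes.
Total = 4,269,392,000 bytes = 3.98 GiB.

3.98 GiB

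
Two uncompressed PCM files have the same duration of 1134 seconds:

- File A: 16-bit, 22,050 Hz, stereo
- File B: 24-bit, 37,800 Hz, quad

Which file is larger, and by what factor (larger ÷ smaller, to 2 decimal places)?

File A: 22,050 × 2 × 2 = 88,200 bytes/s.
File B: 37,800 × 3 × 4 = 453,600 bytes/s.
File B is larger; ratio = 514,382,400 / 100,018,800 = 5.14.

File B, by a factor of 5.14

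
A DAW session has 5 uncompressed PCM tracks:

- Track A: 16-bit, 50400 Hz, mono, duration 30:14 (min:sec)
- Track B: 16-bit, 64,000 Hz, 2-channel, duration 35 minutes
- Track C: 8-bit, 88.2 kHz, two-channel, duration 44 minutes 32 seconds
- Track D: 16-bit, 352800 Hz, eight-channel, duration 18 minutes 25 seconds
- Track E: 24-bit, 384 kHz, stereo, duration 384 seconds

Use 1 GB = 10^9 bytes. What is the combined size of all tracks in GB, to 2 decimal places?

8.31 GB

Track A: 30:14 (min:sec) = 1,814 s; 50,400 × 1,814 × 2 × 1 = 182,851,200 bytes.
Track B: 35 minutes = 2,100 s; 64,000 × 2,100 × 2 × 2 = 537,600,000 bytes.
Track C: 44 minutes 32 seconds = 2,672 s; 88,200 × 2,672 × 1 × 2 = 471,340,800 bytes.
Track D: 18 minutes 25 seconds = 1,105 s; 352,800 × 1,105 × 2 × 8 = 6,237,504,000 bytes.
Track E: 384,000 × 384 × 3 × 2 = 884,736,000 bytes.
Total = 8,314,032,000 bytes = 8.31 GB.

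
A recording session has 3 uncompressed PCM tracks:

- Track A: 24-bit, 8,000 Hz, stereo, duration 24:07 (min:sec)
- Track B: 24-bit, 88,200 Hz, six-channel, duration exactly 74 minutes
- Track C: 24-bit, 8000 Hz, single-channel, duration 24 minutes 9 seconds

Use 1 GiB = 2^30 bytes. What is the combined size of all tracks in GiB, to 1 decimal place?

6.7 GiB

Track A: 24:07 (min:sec) = 1,447 s; 8,000 × 1,447 × 3 × 2 = 69,456,000 bytes.
Track B: exactly 74 minutes = 4,440 s; 88,200 × 4,440 × 3 × 6 = 7,048,944,000 bytes.
Track C: 24 minutes 9 seconds = 1,449 s; 8,000 × 1,449 × 3 × 1 = 34,776,000 bytes.
Total = 7,153,176,000 bytes = 6.7 GiB.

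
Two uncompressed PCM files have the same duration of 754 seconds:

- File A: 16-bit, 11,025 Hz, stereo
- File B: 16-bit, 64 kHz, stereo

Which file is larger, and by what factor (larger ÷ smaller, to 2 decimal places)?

File B, by a factor of 5.80

File A: 11,025 × 2 × 2 = 44,100 bytes/s.
File B: 64,000 × 2 × 2 = 256,000 bytes/s.
File B is larger; ratio = 193,024,000 / 33,251,400 = 5.80.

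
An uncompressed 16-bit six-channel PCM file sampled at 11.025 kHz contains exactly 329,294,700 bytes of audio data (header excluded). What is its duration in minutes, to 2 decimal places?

Byte rate = 11,025 × 2 × 6 = 132,300 bytes/s.
Duration = 329,294,700 / 132,300 = 2,489 s.
2,489 s / 60 = 41.48 minutes.

41.48 minutes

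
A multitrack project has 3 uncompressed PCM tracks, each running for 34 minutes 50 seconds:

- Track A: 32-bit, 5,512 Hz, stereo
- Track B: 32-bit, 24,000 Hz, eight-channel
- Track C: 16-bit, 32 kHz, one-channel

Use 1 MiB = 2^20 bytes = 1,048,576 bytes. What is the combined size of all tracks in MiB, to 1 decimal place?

1746.2 MiB

34 minutes 50 seconds = 2,090 s.
Track A: 5,512 × 2,090 × 4 × 2 = 92,160,640 bytes.
Track B: 24,000 × 2,090 × 4 × 8 = 1,605,120,000 bytes.
Track C: 32,000 × 2,090 × 2 × 1 = 133,760,000 bytes.
Total = 1,831,040,640 bytes = 1746.2 MiB.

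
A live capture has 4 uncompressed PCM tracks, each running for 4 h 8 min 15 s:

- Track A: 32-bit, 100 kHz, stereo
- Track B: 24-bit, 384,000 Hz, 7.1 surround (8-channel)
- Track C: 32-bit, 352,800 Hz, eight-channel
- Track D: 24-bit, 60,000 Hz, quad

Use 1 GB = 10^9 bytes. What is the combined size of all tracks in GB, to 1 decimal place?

4 h 8 min 15 s = 14,895 s.
Track A: 100,000 × 14,895 × 4 × 2 = 11,916,000,000 bytes.
Track B: 384,000 × 14,895 × 3 × 8 = 137,272,320,000 bytes.
Track C: 352,800 × 14,895 × 4 × 8 = 168,158,592,000 bytes.
Track D: 60,000 × 14,895 × 3 × 4 = 10,724,400,000 bytes.
Total = 328,071,312,000 bytes = 328.1 GB.

328.1 GB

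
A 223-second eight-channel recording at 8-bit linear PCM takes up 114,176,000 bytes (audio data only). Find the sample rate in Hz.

Bytes = sample_rate × seconds × bytes_per_sample × channels.
sample_rate = 114,176,000 / (223 × 1 × 8) = 114,176,000 / 1,784 = 64,000 Hz.

64,000 Hz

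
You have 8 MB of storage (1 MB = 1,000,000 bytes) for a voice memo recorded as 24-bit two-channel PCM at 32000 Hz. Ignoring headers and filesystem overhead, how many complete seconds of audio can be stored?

Uncompressed byte rate = 32,000 × 3 × 2 = 192,000 bytes/s.
Capacity = 8 × 1,000,000 = 8,000,000 bytes.
8,000,000 / 192,000 ≈ 41.67 s → 41 seconds.

41 seconds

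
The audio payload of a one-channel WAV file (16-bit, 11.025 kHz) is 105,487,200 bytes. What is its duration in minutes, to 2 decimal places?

79.73 minutes

Byte rate = 11,025 × 2 × 1 = 22,050 bytes/s.
Duration = 105,487,200 / 22,050 = 4,784 s.
4,784 s / 60 = 79.73 minutes.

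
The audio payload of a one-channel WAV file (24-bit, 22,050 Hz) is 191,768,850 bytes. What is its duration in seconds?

Byte rate = 22,050 × 3 × 1 = 66,150 bytes/s.
Duration = 191,768,850 / 66,150 = 2,899 s.

2,899 seconds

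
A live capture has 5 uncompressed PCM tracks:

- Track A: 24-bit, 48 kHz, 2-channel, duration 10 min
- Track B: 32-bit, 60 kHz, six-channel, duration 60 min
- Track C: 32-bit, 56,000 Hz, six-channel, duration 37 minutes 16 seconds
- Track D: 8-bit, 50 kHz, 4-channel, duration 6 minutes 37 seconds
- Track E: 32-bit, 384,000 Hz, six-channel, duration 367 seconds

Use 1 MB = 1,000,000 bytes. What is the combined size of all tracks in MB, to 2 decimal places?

11823.66 MB

Track A: 10 min = 600 s; 48,000 × 600 × 3 × 2 = 172,800,000 bytes.
Track B: 60 min = 3,600 s; 60,000 × 3,600 × 4 × 6 = 5,184,000,000 bytes.
Track C: 37 minutes 16 seconds = 2,236 s; 56,000 × 2,236 × 4 × 6 = 3,005,184,000 bytes.
Track D: 6 minutes 37 seconds = 397 s; 50,000 × 397 × 1 × 4 = 79,400,000 bytes.
Track E: 384,000 × 367 × 4 × 6 = 3,382,272,000 bytes.
Total = 11,823,656,000 bytes = 11823.66 MB.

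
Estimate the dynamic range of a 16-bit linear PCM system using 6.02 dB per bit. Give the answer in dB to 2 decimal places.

96.32 dB

16 × 6.02 = 96.32 dB.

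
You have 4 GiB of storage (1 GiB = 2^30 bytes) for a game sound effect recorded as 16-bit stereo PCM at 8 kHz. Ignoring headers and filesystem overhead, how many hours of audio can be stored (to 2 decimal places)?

Uncompressed byte rate = 8,000 × 2 × 2 = 32,000 bytes/s.
Capacity = 4 × 1,073,741,824 = 4,294,967,296 bytes.
4,294,967,296 / 32,000 ≈ 134217.73 s → 37.28 hours.

37.28 hours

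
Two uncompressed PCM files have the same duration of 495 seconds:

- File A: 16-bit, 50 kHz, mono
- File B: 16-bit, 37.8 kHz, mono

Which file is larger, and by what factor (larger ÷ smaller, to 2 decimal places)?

File A: 50,000 × 2 × 1 = 100,000 bytes/s.
File B: 37,800 × 2 × 1 = 75,600 bytes/s.
File A is larger; ratio = 49,500,000 / 37,422,000 = 1.32.

File A, by a factor of 1.32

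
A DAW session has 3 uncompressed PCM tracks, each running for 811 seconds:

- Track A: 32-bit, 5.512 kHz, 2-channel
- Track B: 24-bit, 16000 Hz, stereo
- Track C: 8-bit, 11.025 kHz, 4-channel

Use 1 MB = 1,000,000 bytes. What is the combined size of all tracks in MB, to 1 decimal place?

149.4 MB

Track A: 5,512 × 811 × 4 × 2 = 35,761,856 bytes.
Track B: 16,000 × 811 × 3 × 2 = 77,856,000 bytes.
Track C: 11,025 × 811 × 1 × 4 = 35,765,100 bytes.
Total = 149,382,956 bytes = 149.4 MB.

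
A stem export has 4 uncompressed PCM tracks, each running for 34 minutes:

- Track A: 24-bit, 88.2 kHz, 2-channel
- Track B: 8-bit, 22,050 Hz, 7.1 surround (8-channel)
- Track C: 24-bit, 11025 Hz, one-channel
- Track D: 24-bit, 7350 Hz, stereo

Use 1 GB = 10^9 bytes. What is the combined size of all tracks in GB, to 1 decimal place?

34 minutes = 2,040 s.
Track A: 88,200 × 2,040 × 3 × 2 = 1,079,568,000 bytes.
Track B: 22,050 × 2,040 × 1 × 8 = 359,856,000 bytes.
Track C: 11,025 × 2,040 × 3 × 1 = 67,473,000 bytes.
Track D: 7,350 × 2,040 × 3 × 2 = 89,964,000 bytes.
Total = 1,596,861,000 bytes = 1.6 GB.

1.6 GB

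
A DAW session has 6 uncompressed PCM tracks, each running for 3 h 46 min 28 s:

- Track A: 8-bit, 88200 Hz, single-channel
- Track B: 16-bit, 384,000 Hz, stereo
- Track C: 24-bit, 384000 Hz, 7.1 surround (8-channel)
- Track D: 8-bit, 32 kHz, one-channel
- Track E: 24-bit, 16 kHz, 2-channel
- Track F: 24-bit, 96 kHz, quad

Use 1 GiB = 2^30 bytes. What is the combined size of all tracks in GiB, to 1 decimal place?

153.4 GiB

3 h 46 min 28 s = 13,588 s.
Track A: 88,200 × 13,588 × 1 × 1 = 1,198,461,600 bytes.
Track B: 384,000 × 13,588 × 2 × 2 = 20,871,168,000 bytes.
Track C: 384,000 × 13,588 × 3 × 8 = 125,227,008,000 bytes.
Track D: 32,000 × 13,588 × 1 × 1 = 434,816,000 bytes.
Track E: 16,000 × 13,588 × 3 × 2 = 1,304,448,000 bytes.
Track F: 96,000 × 13,588 × 3 × 4 = 15,653,376,000 bytes.
Total = 164,689,277,600 bytes = 153.4 GiB.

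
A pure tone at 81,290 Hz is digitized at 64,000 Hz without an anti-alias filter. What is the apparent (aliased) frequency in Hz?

Nyquist = 64,000/2 = 32,000 Hz; 81,290 Hz exceeds it.
Alias = |81,290 − 1×64,000| = |81,290 − 64,000| = 17,290 Hz.

17,290 Hz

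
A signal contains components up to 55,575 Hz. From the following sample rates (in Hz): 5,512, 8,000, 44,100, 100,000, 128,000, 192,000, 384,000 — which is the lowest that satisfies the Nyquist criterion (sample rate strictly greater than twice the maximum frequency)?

128,000 Hz

Need sample rate > 2 × 55,575 = 111,150 Hz.
Lowest listed rate above 111,150 Hz is 128,000 Hz.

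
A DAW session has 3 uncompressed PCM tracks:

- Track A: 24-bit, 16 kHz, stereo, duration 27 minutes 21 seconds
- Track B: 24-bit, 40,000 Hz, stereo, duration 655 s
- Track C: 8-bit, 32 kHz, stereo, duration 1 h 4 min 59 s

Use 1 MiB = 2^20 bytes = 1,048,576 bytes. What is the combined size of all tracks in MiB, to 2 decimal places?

Track A: 27 minutes 21 seconds = 1,641 s; 16,000 × 1,641 × 3 × 2 = 157,536,000 bytes.
Track B: 40,000 × 655 × 3 × 2 = 157,200,000 bytes.
Track C: 1 h 4 min 59 s = 3,899 s; 32,000 × 3,899 × 1 × 2 = 249,536,000 bytes.
Total = 564,272,000 bytes = 538.13 MiB.

538.13 MiB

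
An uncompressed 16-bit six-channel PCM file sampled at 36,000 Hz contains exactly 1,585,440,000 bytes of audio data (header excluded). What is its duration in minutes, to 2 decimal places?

Byte rate = 36,000 × 2 × 6 = 432,000 bytes/s.
Duration = 1,585,440,000 / 432,000 = 3,670 s.
3,670 s / 60 = 61.17 minutes.

61.17 minutes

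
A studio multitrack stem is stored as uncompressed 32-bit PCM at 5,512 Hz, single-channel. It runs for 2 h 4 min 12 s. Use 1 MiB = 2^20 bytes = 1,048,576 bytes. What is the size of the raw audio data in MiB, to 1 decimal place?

156.7 MiB

Duration = 2 h 4 min 12 s = 7,452 s.
Bytes = 5,512 samples/s × 7,452 s × 4 bytes/sample × 1 ch = 164,301,696 bytes.
164,301,696 / 1,048,576 = 156.7 MiB.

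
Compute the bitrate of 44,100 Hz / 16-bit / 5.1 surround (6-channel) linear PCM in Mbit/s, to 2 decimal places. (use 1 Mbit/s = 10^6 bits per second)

4.23 Mbit/s

Bit rate = 44,100 × 16 × 6 = 4,233,600 bits/s.
= 4.23 Mbit/s.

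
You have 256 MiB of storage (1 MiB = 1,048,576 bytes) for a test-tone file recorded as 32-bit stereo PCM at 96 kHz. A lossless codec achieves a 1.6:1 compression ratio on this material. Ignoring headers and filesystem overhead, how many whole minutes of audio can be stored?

Uncompressed byte rate = 96,000 × 4 × 2 = 768,000 bytes/s.
After 1.6:1 compression, effective rate ≈ 480000 bytes/s.
Capacity = 256 × 1,048,576 = 268,435,456 bytes.
268,435,456 / effective rate ≈ 559.24 s → 9 minutes.

9 minutes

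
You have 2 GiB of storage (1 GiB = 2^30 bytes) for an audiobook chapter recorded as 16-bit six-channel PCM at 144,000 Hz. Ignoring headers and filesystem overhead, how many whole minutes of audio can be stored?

Uncompressed byte rate = 144,000 × 2 × 6 = 1,728,000 bytes/s.
Capacity = 2 × 1,073,741,824 = 2,147,483,648 bytes.
2,147,483,648 / 1,728,000 ≈ 1242.76 s → 20 minutes.

20 minutes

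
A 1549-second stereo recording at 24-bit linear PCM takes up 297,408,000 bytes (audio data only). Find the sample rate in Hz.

Bytes = sample_rate × seconds × bytes_per_sample × channels.
sample_rate = 297,408,000 / (1,549 × 3 × 2) = 297,408,000 / 9,294 = 32,000 Hz.

32,000 Hz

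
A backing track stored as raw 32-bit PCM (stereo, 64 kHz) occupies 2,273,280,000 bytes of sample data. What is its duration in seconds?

Byte rate = 64,000 × 4 × 2 = 512,000 bytes/s.
Duration = 2,273,280,000 / 512,000 = 4,440 s.

4,440 seconds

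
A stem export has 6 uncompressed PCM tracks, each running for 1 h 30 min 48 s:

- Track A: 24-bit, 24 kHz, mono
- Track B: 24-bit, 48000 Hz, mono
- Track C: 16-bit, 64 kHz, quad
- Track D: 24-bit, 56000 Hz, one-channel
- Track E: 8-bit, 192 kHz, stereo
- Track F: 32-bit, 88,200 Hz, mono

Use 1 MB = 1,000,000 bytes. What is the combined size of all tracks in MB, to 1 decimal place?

8895.5 MB

1 h 30 min 48 s = 5,448 s.
Track A: 24,000 × 5,448 × 3 × 1 = 392,256,000 bytes.
Track B: 48,000 × 5,448 × 3 × 1 = 784,512,000 bytes.
Track C: 64,000 × 5,448 × 2 × 4 = 2,789,376,000 bytes.
Track D: 56,000 × 5,448 × 3 × 1 = 915,264,000 bytes.
Track E: 192,000 × 5,448 × 1 × 2 = 2,092,032,000 bytes.
Track F: 88,200 × 5,448 × 4 × 1 = 1,922,054,400 bytes.
Total = 8,895,494,400 bytes = 8895.5 MB.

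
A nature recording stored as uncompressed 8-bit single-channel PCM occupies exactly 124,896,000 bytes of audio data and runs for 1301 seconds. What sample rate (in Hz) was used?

96,000 Hz

Bytes = sample_rate × seconds × bytes_per_sample × channels.
sample_rate = 124,896,000 / (1,301 × 1 × 1) = 124,896,000 / 1,301 = 96,000 Hz.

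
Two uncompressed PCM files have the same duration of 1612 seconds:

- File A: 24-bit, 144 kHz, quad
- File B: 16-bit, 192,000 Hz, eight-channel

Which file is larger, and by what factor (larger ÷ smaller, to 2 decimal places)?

File B, by a factor of 1.78

File A: 144,000 × 3 × 4 = 1,728,000 bytes/s.
File B: 192,000 × 2 × 8 = 3,072,000 bytes/s.
File B is larger; ratio = 4,952,064,000 / 2,785,536,000 = 1.78.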